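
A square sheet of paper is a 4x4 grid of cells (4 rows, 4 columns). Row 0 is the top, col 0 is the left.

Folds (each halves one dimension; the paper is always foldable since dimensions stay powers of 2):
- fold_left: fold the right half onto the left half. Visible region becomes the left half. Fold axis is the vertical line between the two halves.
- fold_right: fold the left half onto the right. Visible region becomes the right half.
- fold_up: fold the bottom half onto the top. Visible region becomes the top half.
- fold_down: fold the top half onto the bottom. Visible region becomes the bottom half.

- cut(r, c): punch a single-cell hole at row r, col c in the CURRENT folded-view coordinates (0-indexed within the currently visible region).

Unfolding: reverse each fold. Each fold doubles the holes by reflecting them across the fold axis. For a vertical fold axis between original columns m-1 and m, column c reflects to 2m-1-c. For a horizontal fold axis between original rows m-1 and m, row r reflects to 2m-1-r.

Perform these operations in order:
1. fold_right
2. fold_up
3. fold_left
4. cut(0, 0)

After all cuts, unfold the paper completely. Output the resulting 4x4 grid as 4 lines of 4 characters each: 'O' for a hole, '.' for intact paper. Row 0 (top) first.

Op 1 fold_right: fold axis v@2; visible region now rows[0,4) x cols[2,4) = 4x2
Op 2 fold_up: fold axis h@2; visible region now rows[0,2) x cols[2,4) = 2x2
Op 3 fold_left: fold axis v@3; visible region now rows[0,2) x cols[2,3) = 2x1
Op 4 cut(0, 0): punch at orig (0,2); cuts so far [(0, 2)]; region rows[0,2) x cols[2,3) = 2x1
Unfold 1 (reflect across v@3): 2 holes -> [(0, 2), (0, 3)]
Unfold 2 (reflect across h@2): 4 holes -> [(0, 2), (0, 3), (3, 2), (3, 3)]
Unfold 3 (reflect across v@2): 8 holes -> [(0, 0), (0, 1), (0, 2), (0, 3), (3, 0), (3, 1), (3, 2), (3, 3)]

Answer: OOOO
....
....
OOOO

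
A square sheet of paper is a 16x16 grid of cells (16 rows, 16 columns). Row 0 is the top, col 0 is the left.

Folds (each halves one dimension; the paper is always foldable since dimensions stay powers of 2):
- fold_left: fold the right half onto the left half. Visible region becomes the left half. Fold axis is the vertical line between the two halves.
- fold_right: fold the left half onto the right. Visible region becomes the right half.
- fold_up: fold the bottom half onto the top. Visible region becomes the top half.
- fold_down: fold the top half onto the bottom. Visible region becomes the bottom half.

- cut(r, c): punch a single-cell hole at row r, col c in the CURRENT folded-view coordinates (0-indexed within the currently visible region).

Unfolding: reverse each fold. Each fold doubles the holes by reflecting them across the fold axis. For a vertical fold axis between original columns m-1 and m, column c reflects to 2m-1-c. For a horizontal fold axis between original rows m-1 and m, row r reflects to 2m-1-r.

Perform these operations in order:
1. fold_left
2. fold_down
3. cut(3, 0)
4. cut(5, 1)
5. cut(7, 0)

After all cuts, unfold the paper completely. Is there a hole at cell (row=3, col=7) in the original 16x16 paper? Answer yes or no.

Answer: no

Derivation:
Op 1 fold_left: fold axis v@8; visible region now rows[0,16) x cols[0,8) = 16x8
Op 2 fold_down: fold axis h@8; visible region now rows[8,16) x cols[0,8) = 8x8
Op 3 cut(3, 0): punch at orig (11,0); cuts so far [(11, 0)]; region rows[8,16) x cols[0,8) = 8x8
Op 4 cut(5, 1): punch at orig (13,1); cuts so far [(11, 0), (13, 1)]; region rows[8,16) x cols[0,8) = 8x8
Op 5 cut(7, 0): punch at orig (15,0); cuts so far [(11, 0), (13, 1), (15, 0)]; region rows[8,16) x cols[0,8) = 8x8
Unfold 1 (reflect across h@8): 6 holes -> [(0, 0), (2, 1), (4, 0), (11, 0), (13, 1), (15, 0)]
Unfold 2 (reflect across v@8): 12 holes -> [(0, 0), (0, 15), (2, 1), (2, 14), (4, 0), (4, 15), (11, 0), (11, 15), (13, 1), (13, 14), (15, 0), (15, 15)]
Holes: [(0, 0), (0, 15), (2, 1), (2, 14), (4, 0), (4, 15), (11, 0), (11, 15), (13, 1), (13, 14), (15, 0), (15, 15)]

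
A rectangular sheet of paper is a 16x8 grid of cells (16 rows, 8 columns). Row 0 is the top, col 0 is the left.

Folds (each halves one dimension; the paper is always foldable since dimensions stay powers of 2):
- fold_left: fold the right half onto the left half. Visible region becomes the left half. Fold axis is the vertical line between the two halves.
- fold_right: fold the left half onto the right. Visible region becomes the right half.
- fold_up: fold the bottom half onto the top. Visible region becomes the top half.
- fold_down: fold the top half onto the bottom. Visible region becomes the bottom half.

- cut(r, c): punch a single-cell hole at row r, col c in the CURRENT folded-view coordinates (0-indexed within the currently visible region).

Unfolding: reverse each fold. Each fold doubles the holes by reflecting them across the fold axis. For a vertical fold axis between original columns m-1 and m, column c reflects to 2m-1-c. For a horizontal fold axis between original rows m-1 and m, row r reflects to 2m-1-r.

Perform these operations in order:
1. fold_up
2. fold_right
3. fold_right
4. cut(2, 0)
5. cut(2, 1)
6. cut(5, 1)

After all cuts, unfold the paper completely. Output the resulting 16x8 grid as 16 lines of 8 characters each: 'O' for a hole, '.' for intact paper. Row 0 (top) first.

Op 1 fold_up: fold axis h@8; visible region now rows[0,8) x cols[0,8) = 8x8
Op 2 fold_right: fold axis v@4; visible region now rows[0,8) x cols[4,8) = 8x4
Op 3 fold_right: fold axis v@6; visible region now rows[0,8) x cols[6,8) = 8x2
Op 4 cut(2, 0): punch at orig (2,6); cuts so far [(2, 6)]; region rows[0,8) x cols[6,8) = 8x2
Op 5 cut(2, 1): punch at orig (2,7); cuts so far [(2, 6), (2, 7)]; region rows[0,8) x cols[6,8) = 8x2
Op 6 cut(5, 1): punch at orig (5,7); cuts so far [(2, 6), (2, 7), (5, 7)]; region rows[0,8) x cols[6,8) = 8x2
Unfold 1 (reflect across v@6): 6 holes -> [(2, 4), (2, 5), (2, 6), (2, 7), (5, 4), (5, 7)]
Unfold 2 (reflect across v@4): 12 holes -> [(2, 0), (2, 1), (2, 2), (2, 3), (2, 4), (2, 5), (2, 6), (2, 7), (5, 0), (5, 3), (5, 4), (5, 7)]
Unfold 3 (reflect across h@8): 24 holes -> [(2, 0), (2, 1), (2, 2), (2, 3), (2, 4), (2, 5), (2, 6), (2, 7), (5, 0), (5, 3), (5, 4), (5, 7), (10, 0), (10, 3), (10, 4), (10, 7), (13, 0), (13, 1), (13, 2), (13, 3), (13, 4), (13, 5), (13, 6), (13, 7)]

Answer: ........
........
OOOOOOOO
........
........
O..OO..O
........
........
........
........
O..OO..O
........
........
OOOOOOOO
........
........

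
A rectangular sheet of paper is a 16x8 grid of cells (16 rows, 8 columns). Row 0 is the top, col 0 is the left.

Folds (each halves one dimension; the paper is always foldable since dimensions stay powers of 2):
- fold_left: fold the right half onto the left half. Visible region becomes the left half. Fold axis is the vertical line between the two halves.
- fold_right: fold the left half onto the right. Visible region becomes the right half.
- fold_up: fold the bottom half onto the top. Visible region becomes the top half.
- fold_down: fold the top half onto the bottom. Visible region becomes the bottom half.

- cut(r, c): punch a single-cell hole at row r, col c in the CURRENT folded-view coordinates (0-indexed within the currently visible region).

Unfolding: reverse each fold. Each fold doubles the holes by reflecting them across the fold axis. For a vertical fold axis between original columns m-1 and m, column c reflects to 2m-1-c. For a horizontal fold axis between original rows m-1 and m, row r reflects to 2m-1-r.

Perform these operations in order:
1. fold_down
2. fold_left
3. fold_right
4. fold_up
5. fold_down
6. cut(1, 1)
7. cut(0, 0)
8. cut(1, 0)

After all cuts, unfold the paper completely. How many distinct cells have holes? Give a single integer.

Answer: 96

Derivation:
Op 1 fold_down: fold axis h@8; visible region now rows[8,16) x cols[0,8) = 8x8
Op 2 fold_left: fold axis v@4; visible region now rows[8,16) x cols[0,4) = 8x4
Op 3 fold_right: fold axis v@2; visible region now rows[8,16) x cols[2,4) = 8x2
Op 4 fold_up: fold axis h@12; visible region now rows[8,12) x cols[2,4) = 4x2
Op 5 fold_down: fold axis h@10; visible region now rows[10,12) x cols[2,4) = 2x2
Op 6 cut(1, 1): punch at orig (11,3); cuts so far [(11, 3)]; region rows[10,12) x cols[2,4) = 2x2
Op 7 cut(0, 0): punch at orig (10,2); cuts so far [(10, 2), (11, 3)]; region rows[10,12) x cols[2,4) = 2x2
Op 8 cut(1, 0): punch at orig (11,2); cuts so far [(10, 2), (11, 2), (11, 3)]; region rows[10,12) x cols[2,4) = 2x2
Unfold 1 (reflect across h@10): 6 holes -> [(8, 2), (8, 3), (9, 2), (10, 2), (11, 2), (11, 3)]
Unfold 2 (reflect across h@12): 12 holes -> [(8, 2), (8, 3), (9, 2), (10, 2), (11, 2), (11, 3), (12, 2), (12, 3), (13, 2), (14, 2), (15, 2), (15, 3)]
Unfold 3 (reflect across v@2): 24 holes -> [(8, 0), (8, 1), (8, 2), (8, 3), (9, 1), (9, 2), (10, 1), (10, 2), (11, 0), (11, 1), (11, 2), (11, 3), (12, 0), (12, 1), (12, 2), (12, 3), (13, 1), (13, 2), (14, 1), (14, 2), (15, 0), (15, 1), (15, 2), (15, 3)]
Unfold 4 (reflect across v@4): 48 holes -> [(8, 0), (8, 1), (8, 2), (8, 3), (8, 4), (8, 5), (8, 6), (8, 7), (9, 1), (9, 2), (9, 5), (9, 6), (10, 1), (10, 2), (10, 5), (10, 6), (11, 0), (11, 1), (11, 2), (11, 3), (11, 4), (11, 5), (11, 6), (11, 7), (12, 0), (12, 1), (12, 2), (12, 3), (12, 4), (12, 5), (12, 6), (12, 7), (13, 1), (13, 2), (13, 5), (13, 6), (14, 1), (14, 2), (14, 5), (14, 6), (15, 0), (15, 1), (15, 2), (15, 3), (15, 4), (15, 5), (15, 6), (15, 7)]
Unfold 5 (reflect across h@8): 96 holes -> [(0, 0), (0, 1), (0, 2), (0, 3), (0, 4), (0, 5), (0, 6), (0, 7), (1, 1), (1, 2), (1, 5), (1, 6), (2, 1), (2, 2), (2, 5), (2, 6), (3, 0), (3, 1), (3, 2), (3, 3), (3, 4), (3, 5), (3, 6), (3, 7), (4, 0), (4, 1), (4, 2), (4, 3), (4, 4), (4, 5), (4, 6), (4, 7), (5, 1), (5, 2), (5, 5), (5, 6), (6, 1), (6, 2), (6, 5), (6, 6), (7, 0), (7, 1), (7, 2), (7, 3), (7, 4), (7, 5), (7, 6), (7, 7), (8, 0), (8, 1), (8, 2), (8, 3), (8, 4), (8, 5), (8, 6), (8, 7), (9, 1), (9, 2), (9, 5), (9, 6), (10, 1), (10, 2), (10, 5), (10, 6), (11, 0), (11, 1), (11, 2), (11, 3), (11, 4), (11, 5), (11, 6), (11, 7), (12, 0), (12, 1), (12, 2), (12, 3), (12, 4), (12, 5), (12, 6), (12, 7), (13, 1), (13, 2), (13, 5), (13, 6), (14, 1), (14, 2), (14, 5), (14, 6), (15, 0), (15, 1), (15, 2), (15, 3), (15, 4), (15, 5), (15, 6), (15, 7)]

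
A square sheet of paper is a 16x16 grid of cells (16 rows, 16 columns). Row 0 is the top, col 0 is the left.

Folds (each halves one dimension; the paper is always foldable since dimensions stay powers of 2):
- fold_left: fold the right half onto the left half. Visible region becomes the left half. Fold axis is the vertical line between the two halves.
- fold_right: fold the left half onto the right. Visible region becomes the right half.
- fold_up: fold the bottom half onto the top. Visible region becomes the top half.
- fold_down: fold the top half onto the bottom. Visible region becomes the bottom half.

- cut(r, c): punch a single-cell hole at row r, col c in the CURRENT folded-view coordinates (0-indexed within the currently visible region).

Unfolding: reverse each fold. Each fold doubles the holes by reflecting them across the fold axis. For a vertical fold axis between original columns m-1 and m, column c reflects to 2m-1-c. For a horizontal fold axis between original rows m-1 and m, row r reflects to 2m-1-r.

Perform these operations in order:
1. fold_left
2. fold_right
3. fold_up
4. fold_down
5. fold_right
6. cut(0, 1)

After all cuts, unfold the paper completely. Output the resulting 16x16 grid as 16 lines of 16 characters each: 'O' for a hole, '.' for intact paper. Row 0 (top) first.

Op 1 fold_left: fold axis v@8; visible region now rows[0,16) x cols[0,8) = 16x8
Op 2 fold_right: fold axis v@4; visible region now rows[0,16) x cols[4,8) = 16x4
Op 3 fold_up: fold axis h@8; visible region now rows[0,8) x cols[4,8) = 8x4
Op 4 fold_down: fold axis h@4; visible region now rows[4,8) x cols[4,8) = 4x4
Op 5 fold_right: fold axis v@6; visible region now rows[4,8) x cols[6,8) = 4x2
Op 6 cut(0, 1): punch at orig (4,7); cuts so far [(4, 7)]; region rows[4,8) x cols[6,8) = 4x2
Unfold 1 (reflect across v@6): 2 holes -> [(4, 4), (4, 7)]
Unfold 2 (reflect across h@4): 4 holes -> [(3, 4), (3, 7), (4, 4), (4, 7)]
Unfold 3 (reflect across h@8): 8 holes -> [(3, 4), (3, 7), (4, 4), (4, 7), (11, 4), (11, 7), (12, 4), (12, 7)]
Unfold 4 (reflect across v@4): 16 holes -> [(3, 0), (3, 3), (3, 4), (3, 7), (4, 0), (4, 3), (4, 4), (4, 7), (11, 0), (11, 3), (11, 4), (11, 7), (12, 0), (12, 3), (12, 4), (12, 7)]
Unfold 5 (reflect across v@8): 32 holes -> [(3, 0), (3, 3), (3, 4), (3, 7), (3, 8), (3, 11), (3, 12), (3, 15), (4, 0), (4, 3), (4, 4), (4, 7), (4, 8), (4, 11), (4, 12), (4, 15), (11, 0), (11, 3), (11, 4), (11, 7), (11, 8), (11, 11), (11, 12), (11, 15), (12, 0), (12, 3), (12, 4), (12, 7), (12, 8), (12, 11), (12, 12), (12, 15)]

Answer: ................
................
................
O..OO..OO..OO..O
O..OO..OO..OO..O
................
................
................
................
................
................
O..OO..OO..OO..O
O..OO..OO..OO..O
................
................
................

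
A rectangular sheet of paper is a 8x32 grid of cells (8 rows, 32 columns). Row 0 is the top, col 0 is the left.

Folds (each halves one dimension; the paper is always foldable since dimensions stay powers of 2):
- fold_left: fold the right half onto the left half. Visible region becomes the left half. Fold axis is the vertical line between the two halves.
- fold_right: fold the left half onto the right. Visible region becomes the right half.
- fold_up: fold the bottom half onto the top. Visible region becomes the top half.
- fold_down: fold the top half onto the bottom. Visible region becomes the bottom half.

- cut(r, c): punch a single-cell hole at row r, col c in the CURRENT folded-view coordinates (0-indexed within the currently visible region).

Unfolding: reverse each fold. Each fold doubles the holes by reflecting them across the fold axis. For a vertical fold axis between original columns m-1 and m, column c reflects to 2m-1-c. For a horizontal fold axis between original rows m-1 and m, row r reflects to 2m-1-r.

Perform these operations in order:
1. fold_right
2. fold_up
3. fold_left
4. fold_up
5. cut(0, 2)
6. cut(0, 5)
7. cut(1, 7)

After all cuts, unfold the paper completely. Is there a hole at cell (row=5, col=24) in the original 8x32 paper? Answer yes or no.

Answer: yes

Derivation:
Op 1 fold_right: fold axis v@16; visible region now rows[0,8) x cols[16,32) = 8x16
Op 2 fold_up: fold axis h@4; visible region now rows[0,4) x cols[16,32) = 4x16
Op 3 fold_left: fold axis v@24; visible region now rows[0,4) x cols[16,24) = 4x8
Op 4 fold_up: fold axis h@2; visible region now rows[0,2) x cols[16,24) = 2x8
Op 5 cut(0, 2): punch at orig (0,18); cuts so far [(0, 18)]; region rows[0,2) x cols[16,24) = 2x8
Op 6 cut(0, 5): punch at orig (0,21); cuts so far [(0, 18), (0, 21)]; region rows[0,2) x cols[16,24) = 2x8
Op 7 cut(1, 7): punch at orig (1,23); cuts so far [(0, 18), (0, 21), (1, 23)]; region rows[0,2) x cols[16,24) = 2x8
Unfold 1 (reflect across h@2): 6 holes -> [(0, 18), (0, 21), (1, 23), (2, 23), (3, 18), (3, 21)]
Unfold 2 (reflect across v@24): 12 holes -> [(0, 18), (0, 21), (0, 26), (0, 29), (1, 23), (1, 24), (2, 23), (2, 24), (3, 18), (3, 21), (3, 26), (3, 29)]
Unfold 3 (reflect across h@4): 24 holes -> [(0, 18), (0, 21), (0, 26), (0, 29), (1, 23), (1, 24), (2, 23), (2, 24), (3, 18), (3, 21), (3, 26), (3, 29), (4, 18), (4, 21), (4, 26), (4, 29), (5, 23), (5, 24), (6, 23), (6, 24), (7, 18), (7, 21), (7, 26), (7, 29)]
Unfold 4 (reflect across v@16): 48 holes -> [(0, 2), (0, 5), (0, 10), (0, 13), (0, 18), (0, 21), (0, 26), (0, 29), (1, 7), (1, 8), (1, 23), (1, 24), (2, 7), (2, 8), (2, 23), (2, 24), (3, 2), (3, 5), (3, 10), (3, 13), (3, 18), (3, 21), (3, 26), (3, 29), (4, 2), (4, 5), (4, 10), (4, 13), (4, 18), (4, 21), (4, 26), (4, 29), (5, 7), (5, 8), (5, 23), (5, 24), (6, 7), (6, 8), (6, 23), (6, 24), (7, 2), (7, 5), (7, 10), (7, 13), (7, 18), (7, 21), (7, 26), (7, 29)]
Holes: [(0, 2), (0, 5), (0, 10), (0, 13), (0, 18), (0, 21), (0, 26), (0, 29), (1, 7), (1, 8), (1, 23), (1, 24), (2, 7), (2, 8), (2, 23), (2, 24), (3, 2), (3, 5), (3, 10), (3, 13), (3, 18), (3, 21), (3, 26), (3, 29), (4, 2), (4, 5), (4, 10), (4, 13), (4, 18), (4, 21), (4, 26), (4, 29), (5, 7), (5, 8), (5, 23), (5, 24), (6, 7), (6, 8), (6, 23), (6, 24), (7, 2), (7, 5), (7, 10), (7, 13), (7, 18), (7, 21), (7, 26), (7, 29)]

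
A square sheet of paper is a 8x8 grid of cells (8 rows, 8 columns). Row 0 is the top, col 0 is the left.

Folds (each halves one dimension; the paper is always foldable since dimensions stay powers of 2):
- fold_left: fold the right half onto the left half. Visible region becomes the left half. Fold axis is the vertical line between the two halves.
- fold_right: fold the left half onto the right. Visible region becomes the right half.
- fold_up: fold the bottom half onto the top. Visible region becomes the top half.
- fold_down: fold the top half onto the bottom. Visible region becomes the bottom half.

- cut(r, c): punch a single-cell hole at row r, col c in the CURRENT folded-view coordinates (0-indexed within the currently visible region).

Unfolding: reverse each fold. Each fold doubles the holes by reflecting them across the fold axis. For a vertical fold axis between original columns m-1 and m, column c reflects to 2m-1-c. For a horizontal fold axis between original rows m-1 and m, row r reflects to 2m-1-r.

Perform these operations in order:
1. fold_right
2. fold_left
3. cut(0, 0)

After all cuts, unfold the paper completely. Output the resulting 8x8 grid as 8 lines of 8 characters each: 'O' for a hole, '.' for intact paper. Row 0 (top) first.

Op 1 fold_right: fold axis v@4; visible region now rows[0,8) x cols[4,8) = 8x4
Op 2 fold_left: fold axis v@6; visible region now rows[0,8) x cols[4,6) = 8x2
Op 3 cut(0, 0): punch at orig (0,4); cuts so far [(0, 4)]; region rows[0,8) x cols[4,6) = 8x2
Unfold 1 (reflect across v@6): 2 holes -> [(0, 4), (0, 7)]
Unfold 2 (reflect across v@4): 4 holes -> [(0, 0), (0, 3), (0, 4), (0, 7)]

Answer: O..OO..O
........
........
........
........
........
........
........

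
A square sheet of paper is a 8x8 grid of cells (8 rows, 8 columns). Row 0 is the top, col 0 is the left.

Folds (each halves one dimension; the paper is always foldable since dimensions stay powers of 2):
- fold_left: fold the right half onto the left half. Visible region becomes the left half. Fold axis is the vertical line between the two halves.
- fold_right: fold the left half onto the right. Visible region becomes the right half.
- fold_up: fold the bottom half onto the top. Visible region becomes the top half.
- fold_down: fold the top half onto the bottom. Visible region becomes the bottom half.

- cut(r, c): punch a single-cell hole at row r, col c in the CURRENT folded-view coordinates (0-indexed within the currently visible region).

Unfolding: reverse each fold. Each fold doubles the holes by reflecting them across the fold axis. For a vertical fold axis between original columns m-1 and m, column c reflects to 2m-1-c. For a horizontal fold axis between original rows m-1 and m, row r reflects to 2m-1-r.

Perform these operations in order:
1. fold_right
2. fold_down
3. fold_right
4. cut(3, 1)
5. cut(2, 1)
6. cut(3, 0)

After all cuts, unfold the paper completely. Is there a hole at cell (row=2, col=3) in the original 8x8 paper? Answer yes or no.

Answer: no

Derivation:
Op 1 fold_right: fold axis v@4; visible region now rows[0,8) x cols[4,8) = 8x4
Op 2 fold_down: fold axis h@4; visible region now rows[4,8) x cols[4,8) = 4x4
Op 3 fold_right: fold axis v@6; visible region now rows[4,8) x cols[6,8) = 4x2
Op 4 cut(3, 1): punch at orig (7,7); cuts so far [(7, 7)]; region rows[4,8) x cols[6,8) = 4x2
Op 5 cut(2, 1): punch at orig (6,7); cuts so far [(6, 7), (7, 7)]; region rows[4,8) x cols[6,8) = 4x2
Op 6 cut(3, 0): punch at orig (7,6); cuts so far [(6, 7), (7, 6), (7, 7)]; region rows[4,8) x cols[6,8) = 4x2
Unfold 1 (reflect across v@6): 6 holes -> [(6, 4), (6, 7), (7, 4), (7, 5), (7, 6), (7, 7)]
Unfold 2 (reflect across h@4): 12 holes -> [(0, 4), (0, 5), (0, 6), (0, 7), (1, 4), (1, 7), (6, 4), (6, 7), (7, 4), (7, 5), (7, 6), (7, 7)]
Unfold 3 (reflect across v@4): 24 holes -> [(0, 0), (0, 1), (0, 2), (0, 3), (0, 4), (0, 5), (0, 6), (0, 7), (1, 0), (1, 3), (1, 4), (1, 7), (6, 0), (6, 3), (6, 4), (6, 7), (7, 0), (7, 1), (7, 2), (7, 3), (7, 4), (7, 5), (7, 6), (7, 7)]
Holes: [(0, 0), (0, 1), (0, 2), (0, 3), (0, 4), (0, 5), (0, 6), (0, 7), (1, 0), (1, 3), (1, 4), (1, 7), (6, 0), (6, 3), (6, 4), (6, 7), (7, 0), (7, 1), (7, 2), (7, 3), (7, 4), (7, 5), (7, 6), (7, 7)]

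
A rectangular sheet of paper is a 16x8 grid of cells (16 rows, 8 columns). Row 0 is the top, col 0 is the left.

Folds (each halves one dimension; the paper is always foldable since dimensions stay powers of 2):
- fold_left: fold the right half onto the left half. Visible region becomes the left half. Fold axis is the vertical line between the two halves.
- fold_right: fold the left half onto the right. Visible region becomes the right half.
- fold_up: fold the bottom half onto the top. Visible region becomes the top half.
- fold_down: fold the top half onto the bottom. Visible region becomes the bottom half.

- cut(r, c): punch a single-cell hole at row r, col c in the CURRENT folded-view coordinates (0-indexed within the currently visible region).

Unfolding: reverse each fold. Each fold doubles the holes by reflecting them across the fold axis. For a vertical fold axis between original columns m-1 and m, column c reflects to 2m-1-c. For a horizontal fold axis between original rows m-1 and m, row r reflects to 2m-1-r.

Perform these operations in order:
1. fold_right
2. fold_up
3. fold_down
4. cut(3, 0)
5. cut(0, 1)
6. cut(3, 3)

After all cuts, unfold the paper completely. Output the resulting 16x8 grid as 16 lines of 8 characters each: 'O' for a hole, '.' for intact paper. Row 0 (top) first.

Op 1 fold_right: fold axis v@4; visible region now rows[0,16) x cols[4,8) = 16x4
Op 2 fold_up: fold axis h@8; visible region now rows[0,8) x cols[4,8) = 8x4
Op 3 fold_down: fold axis h@4; visible region now rows[4,8) x cols[4,8) = 4x4
Op 4 cut(3, 0): punch at orig (7,4); cuts so far [(7, 4)]; region rows[4,8) x cols[4,8) = 4x4
Op 5 cut(0, 1): punch at orig (4,5); cuts so far [(4, 5), (7, 4)]; region rows[4,8) x cols[4,8) = 4x4
Op 6 cut(3, 3): punch at orig (7,7); cuts so far [(4, 5), (7, 4), (7, 7)]; region rows[4,8) x cols[4,8) = 4x4
Unfold 1 (reflect across h@4): 6 holes -> [(0, 4), (0, 7), (3, 5), (4, 5), (7, 4), (7, 7)]
Unfold 2 (reflect across h@8): 12 holes -> [(0, 4), (0, 7), (3, 5), (4, 5), (7, 4), (7, 7), (8, 4), (8, 7), (11, 5), (12, 5), (15, 4), (15, 7)]
Unfold 3 (reflect across v@4): 24 holes -> [(0, 0), (0, 3), (0, 4), (0, 7), (3, 2), (3, 5), (4, 2), (4, 5), (7, 0), (7, 3), (7, 4), (7, 7), (8, 0), (8, 3), (8, 4), (8, 7), (11, 2), (11, 5), (12, 2), (12, 5), (15, 0), (15, 3), (15, 4), (15, 7)]

Answer: O..OO..O
........
........
..O..O..
..O..O..
........
........
O..OO..O
O..OO..O
........
........
..O..O..
..O..O..
........
........
O..OO..O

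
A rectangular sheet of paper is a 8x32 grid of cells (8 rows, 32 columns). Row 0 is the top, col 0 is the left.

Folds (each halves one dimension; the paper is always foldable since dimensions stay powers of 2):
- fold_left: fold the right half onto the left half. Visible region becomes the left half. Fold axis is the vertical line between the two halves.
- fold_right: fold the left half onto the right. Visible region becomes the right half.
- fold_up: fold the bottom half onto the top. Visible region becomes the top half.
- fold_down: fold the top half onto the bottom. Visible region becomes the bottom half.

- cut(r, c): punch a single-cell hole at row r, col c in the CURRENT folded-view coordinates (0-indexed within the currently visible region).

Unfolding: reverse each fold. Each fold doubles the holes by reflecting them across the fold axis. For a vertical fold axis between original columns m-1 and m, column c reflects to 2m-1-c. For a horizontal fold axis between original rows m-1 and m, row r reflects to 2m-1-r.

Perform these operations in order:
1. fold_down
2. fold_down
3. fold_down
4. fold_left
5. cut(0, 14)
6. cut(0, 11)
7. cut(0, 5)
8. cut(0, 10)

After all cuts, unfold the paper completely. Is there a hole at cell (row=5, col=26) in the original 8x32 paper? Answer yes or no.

Answer: yes

Derivation:
Op 1 fold_down: fold axis h@4; visible region now rows[4,8) x cols[0,32) = 4x32
Op 2 fold_down: fold axis h@6; visible region now rows[6,8) x cols[0,32) = 2x32
Op 3 fold_down: fold axis h@7; visible region now rows[7,8) x cols[0,32) = 1x32
Op 4 fold_left: fold axis v@16; visible region now rows[7,8) x cols[0,16) = 1x16
Op 5 cut(0, 14): punch at orig (7,14); cuts so far [(7, 14)]; region rows[7,8) x cols[0,16) = 1x16
Op 6 cut(0, 11): punch at orig (7,11); cuts so far [(7, 11), (7, 14)]; region rows[7,8) x cols[0,16) = 1x16
Op 7 cut(0, 5): punch at orig (7,5); cuts so far [(7, 5), (7, 11), (7, 14)]; region rows[7,8) x cols[0,16) = 1x16
Op 8 cut(0, 10): punch at orig (7,10); cuts so far [(7, 5), (7, 10), (7, 11), (7, 14)]; region rows[7,8) x cols[0,16) = 1x16
Unfold 1 (reflect across v@16): 8 holes -> [(7, 5), (7, 10), (7, 11), (7, 14), (7, 17), (7, 20), (7, 21), (7, 26)]
Unfold 2 (reflect across h@7): 16 holes -> [(6, 5), (6, 10), (6, 11), (6, 14), (6, 17), (6, 20), (6, 21), (6, 26), (7, 5), (7, 10), (7, 11), (7, 14), (7, 17), (7, 20), (7, 21), (7, 26)]
Unfold 3 (reflect across h@6): 32 holes -> [(4, 5), (4, 10), (4, 11), (4, 14), (4, 17), (4, 20), (4, 21), (4, 26), (5, 5), (5, 10), (5, 11), (5, 14), (5, 17), (5, 20), (5, 21), (5, 26), (6, 5), (6, 10), (6, 11), (6, 14), (6, 17), (6, 20), (6, 21), (6, 26), (7, 5), (7, 10), (7, 11), (7, 14), (7, 17), (7, 20), (7, 21), (7, 26)]
Unfold 4 (reflect across h@4): 64 holes -> [(0, 5), (0, 10), (0, 11), (0, 14), (0, 17), (0, 20), (0, 21), (0, 26), (1, 5), (1, 10), (1, 11), (1, 14), (1, 17), (1, 20), (1, 21), (1, 26), (2, 5), (2, 10), (2, 11), (2, 14), (2, 17), (2, 20), (2, 21), (2, 26), (3, 5), (3, 10), (3, 11), (3, 14), (3, 17), (3, 20), (3, 21), (3, 26), (4, 5), (4, 10), (4, 11), (4, 14), (4, 17), (4, 20), (4, 21), (4, 26), (5, 5), (5, 10), (5, 11), (5, 14), (5, 17), (5, 20), (5, 21), (5, 26), (6, 5), (6, 10), (6, 11), (6, 14), (6, 17), (6, 20), (6, 21), (6, 26), (7, 5), (7, 10), (7, 11), (7, 14), (7, 17), (7, 20), (7, 21), (7, 26)]
Holes: [(0, 5), (0, 10), (0, 11), (0, 14), (0, 17), (0, 20), (0, 21), (0, 26), (1, 5), (1, 10), (1, 11), (1, 14), (1, 17), (1, 20), (1, 21), (1, 26), (2, 5), (2, 10), (2, 11), (2, 14), (2, 17), (2, 20), (2, 21), (2, 26), (3, 5), (3, 10), (3, 11), (3, 14), (3, 17), (3, 20), (3, 21), (3, 26), (4, 5), (4, 10), (4, 11), (4, 14), (4, 17), (4, 20), (4, 21), (4, 26), (5, 5), (5, 10), (5, 11), (5, 14), (5, 17), (5, 20), (5, 21), (5, 26), (6, 5), (6, 10), (6, 11), (6, 14), (6, 17), (6, 20), (6, 21), (6, 26), (7, 5), (7, 10), (7, 11), (7, 14), (7, 17), (7, 20), (7, 21), (7, 26)]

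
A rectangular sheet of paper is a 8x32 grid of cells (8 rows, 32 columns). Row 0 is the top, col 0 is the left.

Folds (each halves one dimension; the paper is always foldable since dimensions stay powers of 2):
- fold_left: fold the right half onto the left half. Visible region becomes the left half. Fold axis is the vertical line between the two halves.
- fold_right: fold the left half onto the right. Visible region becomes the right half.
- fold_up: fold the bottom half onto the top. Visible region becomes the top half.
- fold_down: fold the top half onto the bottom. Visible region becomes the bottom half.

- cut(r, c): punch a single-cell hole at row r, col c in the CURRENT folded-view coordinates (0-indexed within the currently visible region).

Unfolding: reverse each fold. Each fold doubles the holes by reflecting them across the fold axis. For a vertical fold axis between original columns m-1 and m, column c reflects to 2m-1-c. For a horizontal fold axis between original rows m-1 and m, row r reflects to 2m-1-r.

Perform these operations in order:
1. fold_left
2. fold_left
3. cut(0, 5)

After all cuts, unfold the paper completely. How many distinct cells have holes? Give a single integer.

Op 1 fold_left: fold axis v@16; visible region now rows[0,8) x cols[0,16) = 8x16
Op 2 fold_left: fold axis v@8; visible region now rows[0,8) x cols[0,8) = 8x8
Op 3 cut(0, 5): punch at orig (0,5); cuts so far [(0, 5)]; region rows[0,8) x cols[0,8) = 8x8
Unfold 1 (reflect across v@8): 2 holes -> [(0, 5), (0, 10)]
Unfold 2 (reflect across v@16): 4 holes -> [(0, 5), (0, 10), (0, 21), (0, 26)]

Answer: 4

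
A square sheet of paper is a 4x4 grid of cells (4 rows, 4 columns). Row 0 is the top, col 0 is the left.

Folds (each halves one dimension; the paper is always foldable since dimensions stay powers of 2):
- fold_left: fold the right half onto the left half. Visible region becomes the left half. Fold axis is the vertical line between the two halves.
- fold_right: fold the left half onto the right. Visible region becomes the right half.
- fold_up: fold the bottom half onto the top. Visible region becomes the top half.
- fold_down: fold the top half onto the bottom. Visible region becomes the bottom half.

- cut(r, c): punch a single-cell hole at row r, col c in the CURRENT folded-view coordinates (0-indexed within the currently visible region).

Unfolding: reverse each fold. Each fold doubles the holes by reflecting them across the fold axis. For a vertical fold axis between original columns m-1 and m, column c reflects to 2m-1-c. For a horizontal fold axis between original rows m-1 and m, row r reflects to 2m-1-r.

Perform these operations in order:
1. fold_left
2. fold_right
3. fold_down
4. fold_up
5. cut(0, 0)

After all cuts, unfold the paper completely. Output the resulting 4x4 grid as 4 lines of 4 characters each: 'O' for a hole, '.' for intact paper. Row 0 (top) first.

Op 1 fold_left: fold axis v@2; visible region now rows[0,4) x cols[0,2) = 4x2
Op 2 fold_right: fold axis v@1; visible region now rows[0,4) x cols[1,2) = 4x1
Op 3 fold_down: fold axis h@2; visible region now rows[2,4) x cols[1,2) = 2x1
Op 4 fold_up: fold axis h@3; visible region now rows[2,3) x cols[1,2) = 1x1
Op 5 cut(0, 0): punch at orig (2,1); cuts so far [(2, 1)]; region rows[2,3) x cols[1,2) = 1x1
Unfold 1 (reflect across h@3): 2 holes -> [(2, 1), (3, 1)]
Unfold 2 (reflect across h@2): 4 holes -> [(0, 1), (1, 1), (2, 1), (3, 1)]
Unfold 3 (reflect across v@1): 8 holes -> [(0, 0), (0, 1), (1, 0), (1, 1), (2, 0), (2, 1), (3, 0), (3, 1)]
Unfold 4 (reflect across v@2): 16 holes -> [(0, 0), (0, 1), (0, 2), (0, 3), (1, 0), (1, 1), (1, 2), (1, 3), (2, 0), (2, 1), (2, 2), (2, 3), (3, 0), (3, 1), (3, 2), (3, 3)]

Answer: OOOO
OOOO
OOOO
OOOO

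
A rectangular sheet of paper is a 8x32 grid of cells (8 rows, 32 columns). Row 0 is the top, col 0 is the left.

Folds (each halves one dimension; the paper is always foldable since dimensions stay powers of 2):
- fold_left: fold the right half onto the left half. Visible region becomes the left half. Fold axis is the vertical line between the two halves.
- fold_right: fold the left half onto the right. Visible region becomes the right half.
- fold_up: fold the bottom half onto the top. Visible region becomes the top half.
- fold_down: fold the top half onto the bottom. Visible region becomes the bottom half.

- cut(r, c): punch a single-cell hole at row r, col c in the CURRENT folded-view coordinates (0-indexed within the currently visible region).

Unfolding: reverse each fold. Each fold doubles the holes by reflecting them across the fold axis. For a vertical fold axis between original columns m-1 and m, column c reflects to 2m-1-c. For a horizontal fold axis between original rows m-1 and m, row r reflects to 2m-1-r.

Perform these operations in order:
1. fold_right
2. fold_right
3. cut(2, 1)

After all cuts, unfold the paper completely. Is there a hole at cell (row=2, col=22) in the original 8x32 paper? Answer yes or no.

Answer: yes

Derivation:
Op 1 fold_right: fold axis v@16; visible region now rows[0,8) x cols[16,32) = 8x16
Op 2 fold_right: fold axis v@24; visible region now rows[0,8) x cols[24,32) = 8x8
Op 3 cut(2, 1): punch at orig (2,25); cuts so far [(2, 25)]; region rows[0,8) x cols[24,32) = 8x8
Unfold 1 (reflect across v@24): 2 holes -> [(2, 22), (2, 25)]
Unfold 2 (reflect across v@16): 4 holes -> [(2, 6), (2, 9), (2, 22), (2, 25)]
Holes: [(2, 6), (2, 9), (2, 22), (2, 25)]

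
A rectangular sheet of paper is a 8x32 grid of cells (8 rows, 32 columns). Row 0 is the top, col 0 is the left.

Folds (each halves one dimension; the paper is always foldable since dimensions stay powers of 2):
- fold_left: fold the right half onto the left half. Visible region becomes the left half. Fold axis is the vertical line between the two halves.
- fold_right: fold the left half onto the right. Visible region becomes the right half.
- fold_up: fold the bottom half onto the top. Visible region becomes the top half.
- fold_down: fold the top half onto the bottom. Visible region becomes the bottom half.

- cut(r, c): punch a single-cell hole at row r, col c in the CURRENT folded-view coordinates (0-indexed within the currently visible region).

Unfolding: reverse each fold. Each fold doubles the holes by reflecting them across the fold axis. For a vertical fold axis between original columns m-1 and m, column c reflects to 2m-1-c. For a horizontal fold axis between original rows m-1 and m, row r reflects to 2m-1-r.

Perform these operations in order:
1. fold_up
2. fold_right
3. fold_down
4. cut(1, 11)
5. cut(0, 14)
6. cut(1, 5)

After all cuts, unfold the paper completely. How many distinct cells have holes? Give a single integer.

Answer: 24

Derivation:
Op 1 fold_up: fold axis h@4; visible region now rows[0,4) x cols[0,32) = 4x32
Op 2 fold_right: fold axis v@16; visible region now rows[0,4) x cols[16,32) = 4x16
Op 3 fold_down: fold axis h@2; visible region now rows[2,4) x cols[16,32) = 2x16
Op 4 cut(1, 11): punch at orig (3,27); cuts so far [(3, 27)]; region rows[2,4) x cols[16,32) = 2x16
Op 5 cut(0, 14): punch at orig (2,30); cuts so far [(2, 30), (3, 27)]; region rows[2,4) x cols[16,32) = 2x16
Op 6 cut(1, 5): punch at orig (3,21); cuts so far [(2, 30), (3, 21), (3, 27)]; region rows[2,4) x cols[16,32) = 2x16
Unfold 1 (reflect across h@2): 6 holes -> [(0, 21), (0, 27), (1, 30), (2, 30), (3, 21), (3, 27)]
Unfold 2 (reflect across v@16): 12 holes -> [(0, 4), (0, 10), (0, 21), (0, 27), (1, 1), (1, 30), (2, 1), (2, 30), (3, 4), (3, 10), (3, 21), (3, 27)]
Unfold 3 (reflect across h@4): 24 holes -> [(0, 4), (0, 10), (0, 21), (0, 27), (1, 1), (1, 30), (2, 1), (2, 30), (3, 4), (3, 10), (3, 21), (3, 27), (4, 4), (4, 10), (4, 21), (4, 27), (5, 1), (5, 30), (6, 1), (6, 30), (7, 4), (7, 10), (7, 21), (7, 27)]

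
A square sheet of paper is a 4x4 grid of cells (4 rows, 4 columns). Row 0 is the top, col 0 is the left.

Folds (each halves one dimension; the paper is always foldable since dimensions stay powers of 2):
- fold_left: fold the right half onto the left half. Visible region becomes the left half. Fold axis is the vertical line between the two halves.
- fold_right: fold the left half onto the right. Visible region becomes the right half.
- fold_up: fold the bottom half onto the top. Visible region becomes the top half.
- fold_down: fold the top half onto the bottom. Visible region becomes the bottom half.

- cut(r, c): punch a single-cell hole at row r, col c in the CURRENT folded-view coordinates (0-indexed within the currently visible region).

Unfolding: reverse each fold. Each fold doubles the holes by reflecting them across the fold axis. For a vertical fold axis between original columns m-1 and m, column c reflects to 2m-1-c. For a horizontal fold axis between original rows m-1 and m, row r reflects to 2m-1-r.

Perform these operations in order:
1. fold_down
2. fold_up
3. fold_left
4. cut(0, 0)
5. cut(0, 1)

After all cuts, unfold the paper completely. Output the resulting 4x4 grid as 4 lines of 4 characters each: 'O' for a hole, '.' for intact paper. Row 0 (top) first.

Answer: OOOO
OOOO
OOOO
OOOO

Derivation:
Op 1 fold_down: fold axis h@2; visible region now rows[2,4) x cols[0,4) = 2x4
Op 2 fold_up: fold axis h@3; visible region now rows[2,3) x cols[0,4) = 1x4
Op 3 fold_left: fold axis v@2; visible region now rows[2,3) x cols[0,2) = 1x2
Op 4 cut(0, 0): punch at orig (2,0); cuts so far [(2, 0)]; region rows[2,3) x cols[0,2) = 1x2
Op 5 cut(0, 1): punch at orig (2,1); cuts so far [(2, 0), (2, 1)]; region rows[2,3) x cols[0,2) = 1x2
Unfold 1 (reflect across v@2): 4 holes -> [(2, 0), (2, 1), (2, 2), (2, 3)]
Unfold 2 (reflect across h@3): 8 holes -> [(2, 0), (2, 1), (2, 2), (2, 3), (3, 0), (3, 1), (3, 2), (3, 3)]
Unfold 3 (reflect across h@2): 16 holes -> [(0, 0), (0, 1), (0, 2), (0, 3), (1, 0), (1, 1), (1, 2), (1, 3), (2, 0), (2, 1), (2, 2), (2, 3), (3, 0), (3, 1), (3, 2), (3, 3)]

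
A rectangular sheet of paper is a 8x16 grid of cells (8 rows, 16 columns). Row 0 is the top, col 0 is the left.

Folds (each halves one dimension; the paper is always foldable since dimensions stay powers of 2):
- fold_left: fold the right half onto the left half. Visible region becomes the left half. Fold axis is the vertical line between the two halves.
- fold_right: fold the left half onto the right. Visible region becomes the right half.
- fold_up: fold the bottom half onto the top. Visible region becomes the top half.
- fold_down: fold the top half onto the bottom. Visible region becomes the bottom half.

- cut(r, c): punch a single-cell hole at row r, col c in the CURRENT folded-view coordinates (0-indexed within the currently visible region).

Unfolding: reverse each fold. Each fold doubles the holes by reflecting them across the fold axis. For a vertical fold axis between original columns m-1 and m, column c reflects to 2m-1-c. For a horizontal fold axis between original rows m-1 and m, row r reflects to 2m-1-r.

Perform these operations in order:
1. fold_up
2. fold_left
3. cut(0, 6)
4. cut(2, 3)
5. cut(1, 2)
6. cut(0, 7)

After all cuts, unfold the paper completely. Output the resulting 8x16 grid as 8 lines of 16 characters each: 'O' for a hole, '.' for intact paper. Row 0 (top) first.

Op 1 fold_up: fold axis h@4; visible region now rows[0,4) x cols[0,16) = 4x16
Op 2 fold_left: fold axis v@8; visible region now rows[0,4) x cols[0,8) = 4x8
Op 3 cut(0, 6): punch at orig (0,6); cuts so far [(0, 6)]; region rows[0,4) x cols[0,8) = 4x8
Op 4 cut(2, 3): punch at orig (2,3); cuts so far [(0, 6), (2, 3)]; region rows[0,4) x cols[0,8) = 4x8
Op 5 cut(1, 2): punch at orig (1,2); cuts so far [(0, 6), (1, 2), (2, 3)]; region rows[0,4) x cols[0,8) = 4x8
Op 6 cut(0, 7): punch at orig (0,7); cuts so far [(0, 6), (0, 7), (1, 2), (2, 3)]; region rows[0,4) x cols[0,8) = 4x8
Unfold 1 (reflect across v@8): 8 holes -> [(0, 6), (0, 7), (0, 8), (0, 9), (1, 2), (1, 13), (2, 3), (2, 12)]
Unfold 2 (reflect across h@4): 16 holes -> [(0, 6), (0, 7), (0, 8), (0, 9), (1, 2), (1, 13), (2, 3), (2, 12), (5, 3), (5, 12), (6, 2), (6, 13), (7, 6), (7, 7), (7, 8), (7, 9)]

Answer: ......OOOO......
..O..........O..
...O........O...
................
................
...O........O...
..O..........O..
......OOOO......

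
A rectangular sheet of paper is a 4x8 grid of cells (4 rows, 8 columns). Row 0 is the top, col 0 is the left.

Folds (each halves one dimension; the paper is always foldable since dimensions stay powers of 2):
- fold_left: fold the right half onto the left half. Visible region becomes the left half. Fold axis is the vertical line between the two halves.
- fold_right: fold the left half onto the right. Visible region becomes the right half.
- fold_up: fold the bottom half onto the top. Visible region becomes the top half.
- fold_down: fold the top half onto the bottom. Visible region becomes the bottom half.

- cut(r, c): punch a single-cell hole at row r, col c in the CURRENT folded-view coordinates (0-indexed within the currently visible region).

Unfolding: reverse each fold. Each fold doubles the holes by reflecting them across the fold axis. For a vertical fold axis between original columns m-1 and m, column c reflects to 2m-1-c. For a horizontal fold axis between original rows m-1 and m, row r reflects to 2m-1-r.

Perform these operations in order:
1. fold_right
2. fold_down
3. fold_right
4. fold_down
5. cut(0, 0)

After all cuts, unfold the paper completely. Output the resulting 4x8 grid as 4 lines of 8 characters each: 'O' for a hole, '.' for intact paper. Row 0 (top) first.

Op 1 fold_right: fold axis v@4; visible region now rows[0,4) x cols[4,8) = 4x4
Op 2 fold_down: fold axis h@2; visible region now rows[2,4) x cols[4,8) = 2x4
Op 3 fold_right: fold axis v@6; visible region now rows[2,4) x cols[6,8) = 2x2
Op 4 fold_down: fold axis h@3; visible region now rows[3,4) x cols[6,8) = 1x2
Op 5 cut(0, 0): punch at orig (3,6); cuts so far [(3, 6)]; region rows[3,4) x cols[6,8) = 1x2
Unfold 1 (reflect across h@3): 2 holes -> [(2, 6), (3, 6)]
Unfold 2 (reflect across v@6): 4 holes -> [(2, 5), (2, 6), (3, 5), (3, 6)]
Unfold 3 (reflect across h@2): 8 holes -> [(0, 5), (0, 6), (1, 5), (1, 6), (2, 5), (2, 6), (3, 5), (3, 6)]
Unfold 4 (reflect across v@4): 16 holes -> [(0, 1), (0, 2), (0, 5), (0, 6), (1, 1), (1, 2), (1, 5), (1, 6), (2, 1), (2, 2), (2, 5), (2, 6), (3, 1), (3, 2), (3, 5), (3, 6)]

Answer: .OO..OO.
.OO..OO.
.OO..OO.
.OO..OO.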